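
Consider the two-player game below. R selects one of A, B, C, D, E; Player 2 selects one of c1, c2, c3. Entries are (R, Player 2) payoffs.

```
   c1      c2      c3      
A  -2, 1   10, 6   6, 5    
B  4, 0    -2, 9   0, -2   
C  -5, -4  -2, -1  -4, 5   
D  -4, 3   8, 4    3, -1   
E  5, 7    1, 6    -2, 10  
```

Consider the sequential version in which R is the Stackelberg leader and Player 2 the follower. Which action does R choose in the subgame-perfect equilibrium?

A

Backward induction with R moving first.
- A: Player 2 compares 1, 6, 5 and picks c2; R would get 10.
- B: Player 2 compares 0, 9, -2 and picks c2; R would get -2.
- C: Player 2 compares -4, -1, 5 and picks c3; R would get -4.
- D: Player 2 compares 3, 4, -1 and picks c2; R would get 8.
- E: Player 2 compares 7, 6, 10 and picks c3; R would get -2.
Among 10, -2, -4, 8, -2, the best is 10 at A. Subgame-perfect outcome: (A, c2) with payoffs (10, 6).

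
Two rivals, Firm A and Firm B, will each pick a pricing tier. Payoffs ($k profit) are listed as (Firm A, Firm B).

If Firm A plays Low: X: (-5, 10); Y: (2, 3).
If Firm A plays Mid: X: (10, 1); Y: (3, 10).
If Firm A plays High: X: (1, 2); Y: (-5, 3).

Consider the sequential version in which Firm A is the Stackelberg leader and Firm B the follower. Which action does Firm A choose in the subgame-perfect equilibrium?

Solve by backward induction (Firm A leads).
- Low: BR = X, leader payoff -5.
- Mid: BR = Y, leader payoff 3.
- High: BR = Y, leader payoff -5.
Firm A's induced payoffs are -5, 3, -5, so Firm A commits to Mid. Subgame-perfect outcome: (Mid, Y) with payoffs (3, 10).

Mid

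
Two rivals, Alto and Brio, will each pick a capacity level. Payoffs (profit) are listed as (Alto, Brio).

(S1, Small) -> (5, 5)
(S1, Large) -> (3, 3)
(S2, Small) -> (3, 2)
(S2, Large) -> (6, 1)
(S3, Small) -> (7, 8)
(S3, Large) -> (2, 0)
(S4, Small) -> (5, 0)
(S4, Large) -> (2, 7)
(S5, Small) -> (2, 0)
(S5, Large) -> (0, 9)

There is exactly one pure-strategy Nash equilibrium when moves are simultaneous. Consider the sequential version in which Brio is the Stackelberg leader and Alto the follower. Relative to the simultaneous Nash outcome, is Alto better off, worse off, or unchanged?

unchanged

Solve by backward induction (Brio leads).
- Small: BR = S3, leader payoff 8.
- Large: BR = S2, leader payoff 1.
Maximizing over 8, 1, Brio chooses Small. Subgame-perfect outcome: (S3, Small) with payoffs (7, 8).
For the simultaneous game, intersect best replies.
Alto's best replies: Small→S3; Large→S2.
Brio's best replies: S1→Small; S2→Small; S3→Small; S4→Large; S5→Large.
The unique mutual best reply is (S3, Small), giving (7, 8).
Alto earns 7 sequentially versus 7 at the Nash outcome: unchanged.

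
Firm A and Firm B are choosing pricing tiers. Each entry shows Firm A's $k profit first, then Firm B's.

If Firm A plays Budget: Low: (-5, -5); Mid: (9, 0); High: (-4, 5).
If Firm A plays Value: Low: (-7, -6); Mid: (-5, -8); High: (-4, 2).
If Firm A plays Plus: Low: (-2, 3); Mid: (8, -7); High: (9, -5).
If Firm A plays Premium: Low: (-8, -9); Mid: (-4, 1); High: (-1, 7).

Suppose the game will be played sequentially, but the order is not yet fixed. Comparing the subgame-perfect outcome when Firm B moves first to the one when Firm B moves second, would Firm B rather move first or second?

second

If Firm A leads: Firm B's best replies are Budget→High, Value→High, Plus→Low, Premium→High; Firm A's induced payoffs -4, -4, -2, -1; outcome (Premium, High), payoffs (-1, 7).
If Firm B leads: Firm A's best replies are Low→Plus, Mid→Budget, High→Plus; Firm B's induced payoffs 3, 0, -5; outcome (Plus, Low), payoffs (-2, 3).
Firm B gets 3 moving first and 7 moving second, so Firm B prefers to move second.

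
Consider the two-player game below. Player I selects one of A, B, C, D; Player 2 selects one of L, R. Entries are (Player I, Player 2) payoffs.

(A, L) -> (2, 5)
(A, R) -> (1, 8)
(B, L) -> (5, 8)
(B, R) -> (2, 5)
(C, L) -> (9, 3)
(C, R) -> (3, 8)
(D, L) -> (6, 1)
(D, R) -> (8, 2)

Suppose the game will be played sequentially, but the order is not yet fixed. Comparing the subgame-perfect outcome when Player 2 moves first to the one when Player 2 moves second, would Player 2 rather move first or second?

If Player I leads: Player 2's best replies are A→R, B→L, C→R, D→R; Player I's induced payoffs 1, 5, 3, 8; outcome (D, R), payoffs (8, 2).
If Player 2 leads: Player I's best replies are L→C, R→D; Player 2's induced payoffs 3, 2; outcome (C, L), payoffs (9, 3).
Player 2 gets 3 moving first and 2 moving second, so Player 2 prefers to move first.

first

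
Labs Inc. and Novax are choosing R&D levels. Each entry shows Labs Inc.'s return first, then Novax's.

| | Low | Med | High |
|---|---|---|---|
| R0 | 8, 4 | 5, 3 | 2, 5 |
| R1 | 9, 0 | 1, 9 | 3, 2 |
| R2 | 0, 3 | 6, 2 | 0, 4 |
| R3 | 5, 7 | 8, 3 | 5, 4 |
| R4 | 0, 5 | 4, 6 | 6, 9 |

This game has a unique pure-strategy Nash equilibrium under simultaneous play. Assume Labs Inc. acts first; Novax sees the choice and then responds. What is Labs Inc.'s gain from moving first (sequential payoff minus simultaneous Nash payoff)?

0

Backward induction with Labs Inc. moving first.
- R0: BR = High, leader payoff 2.
- R1: BR = Med, leader payoff 1.
- R2: BR = High, leader payoff 0.
- R3: BR = Low, leader payoff 5.
- R4: BR = High, leader payoff 6.
Maximizing over 2, 1, 0, 5, 6, Labs Inc. chooses R4. Subgame-perfect outcome: (R4, High) with payoffs (6, 9).
Now find the simultaneous Nash equilibrium.
Labs Inc.'s best replies: Low→R1; Med→R3; High→R4.
Novax's best replies: R0→High; R1→Med; R2→High; R3→Low; R4→High.
Only (R4, High) has each player best-responding; Nash payoffs (6, 9).
Labs Inc.'s commitment gain: 6 − 6 = 0.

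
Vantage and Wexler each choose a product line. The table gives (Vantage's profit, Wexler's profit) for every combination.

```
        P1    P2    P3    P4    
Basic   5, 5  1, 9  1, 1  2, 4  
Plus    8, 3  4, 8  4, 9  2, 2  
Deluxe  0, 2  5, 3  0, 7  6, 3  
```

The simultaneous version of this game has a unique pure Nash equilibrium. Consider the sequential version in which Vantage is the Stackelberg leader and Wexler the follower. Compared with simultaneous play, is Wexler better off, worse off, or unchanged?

unchanged

Work backward from Wexler's decision.
- Basic: BR = P2, leader payoff 1.
- Plus: BR = P3, leader payoff 4.
- Deluxe: BR = P3, leader payoff 0.
Among 1, 4, 0, the best is 4 at Plus. Subgame-perfect outcome: (Plus, P3) with payoffs (4, 9).
For the simultaneous game, intersect best replies.
Vantage's best replies: P1→Plus; P2→Deluxe; P3→Plus; P4→Deluxe.
Wexler's best replies: Basic→P2; Plus→P3; Deluxe→P3.
Only (Plus, P3) has each player best-responding; Nash payoffs (4, 9).
Wexler earns 9 sequentially versus 9 at the Nash outcome: unchanged.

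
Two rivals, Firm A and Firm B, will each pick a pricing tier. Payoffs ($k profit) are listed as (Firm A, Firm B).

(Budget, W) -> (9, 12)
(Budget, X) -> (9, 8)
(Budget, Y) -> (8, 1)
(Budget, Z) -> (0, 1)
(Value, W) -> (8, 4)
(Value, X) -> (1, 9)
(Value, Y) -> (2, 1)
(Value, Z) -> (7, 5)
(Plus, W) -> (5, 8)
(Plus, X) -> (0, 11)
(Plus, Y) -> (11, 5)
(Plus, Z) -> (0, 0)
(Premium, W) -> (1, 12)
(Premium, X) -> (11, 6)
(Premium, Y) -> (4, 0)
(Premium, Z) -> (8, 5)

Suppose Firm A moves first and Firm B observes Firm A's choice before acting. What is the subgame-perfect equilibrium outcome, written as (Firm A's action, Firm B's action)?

(Budget, W)

Firm B best-responds to each possible Firm A move:
- Budget: Firm B compares 12, 8, 1, 1 and picks W; Firm A would get 9.
- Value: Firm B compares 4, 9, 1, 5 and picks X; Firm A would get 1.
- Plus: Firm B compares 8, 11, 5, 0 and picks X; Firm A would get 0.
- Premium: Firm B compares 12, 6, 0, 5 and picks W; Firm A would get 1.
Among 9, 1, 0, 1, the best is 9 at Budget. Subgame-perfect outcome: (Budget, W) with payoffs (9, 12).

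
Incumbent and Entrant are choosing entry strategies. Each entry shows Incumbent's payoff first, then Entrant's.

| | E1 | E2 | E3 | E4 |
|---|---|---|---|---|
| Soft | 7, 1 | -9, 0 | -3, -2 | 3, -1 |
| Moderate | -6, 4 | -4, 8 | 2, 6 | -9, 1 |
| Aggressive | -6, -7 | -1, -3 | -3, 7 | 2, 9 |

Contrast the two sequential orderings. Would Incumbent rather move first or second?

If Incumbent leads: Entrant's best replies are Soft→E1, Moderate→E2, Aggressive→E4; Incumbent's induced payoffs 7, -4, 2; outcome (Soft, E1), payoffs (7, 1).
If Entrant leads: Incumbent's best replies are E1→Soft, E2→Aggressive, E3→Moderate, E4→Soft; Entrant's induced payoffs 1, -3, 6, -1; outcome (Moderate, E3), payoffs (2, 6).
Incumbent gets 7 moving first and 2 moving second, so Incumbent prefers to move first.

first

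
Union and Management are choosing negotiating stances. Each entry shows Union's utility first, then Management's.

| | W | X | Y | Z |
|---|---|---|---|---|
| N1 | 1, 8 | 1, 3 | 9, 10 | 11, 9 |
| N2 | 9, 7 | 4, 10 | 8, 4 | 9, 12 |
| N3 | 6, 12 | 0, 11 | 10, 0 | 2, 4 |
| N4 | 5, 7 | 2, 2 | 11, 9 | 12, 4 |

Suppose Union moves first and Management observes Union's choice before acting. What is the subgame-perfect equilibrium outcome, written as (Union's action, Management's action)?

Solve by backward induction (Union leads).
- N1: Management compares 8, 3, 10, 9 and picks Y; Union would get 9.
- N2: Management compares 7, 10, 4, 12 and picks Z; Union would get 9.
- N3: Management compares 12, 11, 0, 4 and picks W; Union would get 6.
- N4: Management compares 7, 2, 9, 4 and picks Y; Union would get 11.
Among 9, 9, 6, 11, the best is 11 at N4. Subgame-perfect outcome: (N4, Y) with payoffs (11, 9).

(N4, Y)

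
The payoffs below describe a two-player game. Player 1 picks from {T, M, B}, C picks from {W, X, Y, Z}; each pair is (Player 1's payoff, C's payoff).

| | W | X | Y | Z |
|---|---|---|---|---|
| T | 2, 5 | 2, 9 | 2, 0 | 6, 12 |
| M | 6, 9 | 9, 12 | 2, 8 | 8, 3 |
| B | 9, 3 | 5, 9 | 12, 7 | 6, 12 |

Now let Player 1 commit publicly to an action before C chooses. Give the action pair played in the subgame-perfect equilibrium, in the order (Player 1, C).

Solve by backward induction (Player 1 leads).
- T → C plays Z (best of 5, 9, 0, 12); Player 1 gets 6.
- M → C plays X (best of 9, 12, 8, 3); Player 1 gets 9.
- B → C plays Z (best of 3, 9, 7, 12); Player 1 gets 6.
Player 1's induced payoffs are 6, 9, 6, so Player 1 commits to M. Subgame-perfect outcome: (M, X) with payoffs (9, 12).

(M, X)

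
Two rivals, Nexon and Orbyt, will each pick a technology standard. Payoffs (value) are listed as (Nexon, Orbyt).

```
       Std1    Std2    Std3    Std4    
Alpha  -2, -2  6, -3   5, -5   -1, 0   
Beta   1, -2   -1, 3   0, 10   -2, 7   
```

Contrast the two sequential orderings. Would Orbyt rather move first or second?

If Nexon leads: Orbyt's best replies are Alpha→Std4, Beta→Std3; Nexon's induced payoffs -1, 0; outcome (Beta, Std3), payoffs (0, 10).
If Orbyt leads: Nexon's best replies are Std1→Beta, Std2→Alpha, Std3→Alpha, Std4→Alpha; Orbyt's induced payoffs -2, -3, -5, 0; outcome (Alpha, Std4), payoffs (-1, 0).
Orbyt gets 0 moving first and 10 moving second, so Orbyt prefers to move second.

second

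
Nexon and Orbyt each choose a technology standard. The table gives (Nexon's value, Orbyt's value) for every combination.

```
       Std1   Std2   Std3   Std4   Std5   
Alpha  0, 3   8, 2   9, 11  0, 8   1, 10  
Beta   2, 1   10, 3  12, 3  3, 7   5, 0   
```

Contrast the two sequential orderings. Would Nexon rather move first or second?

first

If Nexon leads: Orbyt's best replies are Alpha→Std3, Beta→Std4; Nexon's induced payoffs 9, 3; outcome (Alpha, Std3), payoffs (9, 11).
If Orbyt leads: Nexon's best replies are Std1→Beta, Std2→Beta, Std3→Beta, Std4→Beta, Std5→Beta; Orbyt's induced payoffs 1, 3, 3, 7, 0; outcome (Beta, Std4), payoffs (3, 7).
Nexon gets 9 moving first and 3 moving second, so Nexon prefers to move first.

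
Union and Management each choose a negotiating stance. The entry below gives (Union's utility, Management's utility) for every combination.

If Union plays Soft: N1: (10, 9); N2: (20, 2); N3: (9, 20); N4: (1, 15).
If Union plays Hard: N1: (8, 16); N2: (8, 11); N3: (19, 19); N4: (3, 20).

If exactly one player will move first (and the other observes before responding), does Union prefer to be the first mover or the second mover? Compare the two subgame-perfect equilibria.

first

If Union leads: Management's best replies are Soft→N3, Hard→N4; Union's induced payoffs 9, 3; outcome (Soft, N3), payoffs (9, 20).
If Management leads: Union's best replies are N1→Soft, N2→Soft, N3→Hard, N4→Hard; Management's induced payoffs 9, 2, 19, 20; outcome (Hard, N4), payoffs (3, 20).
Union gets 9 moving first and 3 moving second, so Union prefers to move first.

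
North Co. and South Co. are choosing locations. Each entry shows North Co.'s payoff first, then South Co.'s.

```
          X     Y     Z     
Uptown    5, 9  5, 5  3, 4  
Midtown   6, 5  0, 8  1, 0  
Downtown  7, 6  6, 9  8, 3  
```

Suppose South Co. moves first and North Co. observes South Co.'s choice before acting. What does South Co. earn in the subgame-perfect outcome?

North Co. best-responds to each possible South Co. move:
- X: BR = Downtown, leader payoff 6.
- Y: BR = Downtown, leader payoff 9.
- Z: BR = Downtown, leader payoff 3.
South Co.'s induced payoffs are 6, 9, 3, so South Co. commits to Y. Subgame-perfect outcome: (Downtown, Y) with payoffs (6, 9).

9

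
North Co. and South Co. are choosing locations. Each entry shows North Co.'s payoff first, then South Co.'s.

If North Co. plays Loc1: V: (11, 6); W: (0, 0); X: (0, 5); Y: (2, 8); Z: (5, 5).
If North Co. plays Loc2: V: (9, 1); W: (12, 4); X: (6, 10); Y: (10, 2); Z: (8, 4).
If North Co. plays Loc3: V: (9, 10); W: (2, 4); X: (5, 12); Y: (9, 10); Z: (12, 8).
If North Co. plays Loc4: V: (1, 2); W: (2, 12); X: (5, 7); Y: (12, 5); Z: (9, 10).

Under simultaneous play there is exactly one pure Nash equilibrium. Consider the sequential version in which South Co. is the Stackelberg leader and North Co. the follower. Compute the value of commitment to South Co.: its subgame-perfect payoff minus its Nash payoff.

Work backward from North Co.'s decision.
- V → North Co. plays Loc1 (best of 11, 9, 9, 1); South Co. gets 6.
- W → North Co. plays Loc2 (best of 0, 12, 2, 2); South Co. gets 4.
- X → North Co. plays Loc2 (best of 0, 6, 5, 5); South Co. gets 10.
- Y → North Co. plays Loc4 (best of 2, 10, 9, 12); South Co. gets 5.
- Z → North Co. plays Loc3 (best of 5, 8, 12, 9); South Co. gets 8.
Maximizing over 6, 4, 10, 5, 8, South Co. chooses X. Subgame-perfect outcome: (Loc2, X) with payoffs (6, 10).
For the simultaneous game, intersect best replies.
North Co.'s best replies: V→Loc1; W→Loc2; X→Loc2; Y→Loc4; Z→Loc3.
South Co.'s best replies: Loc1→Y; Loc2→X; Loc3→X; Loc4→W.
The unique mutual best reply is (Loc2, X), giving (6, 10).
South Co.'s commitment gain: 10 − 10 = 0.

0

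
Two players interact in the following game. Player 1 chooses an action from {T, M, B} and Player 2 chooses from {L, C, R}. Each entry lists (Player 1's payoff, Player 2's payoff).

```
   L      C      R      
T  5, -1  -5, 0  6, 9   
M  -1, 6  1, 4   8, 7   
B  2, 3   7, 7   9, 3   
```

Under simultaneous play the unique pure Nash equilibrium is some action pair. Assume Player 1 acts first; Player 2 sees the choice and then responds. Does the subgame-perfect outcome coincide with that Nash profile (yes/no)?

no

Backward induction with Player 1 moving first.
- T → Player 2 plays R (best of -1, 0, 9); Player 1 gets 6.
- M → Player 2 plays R (best of 6, 4, 7); Player 1 gets 8.
- B → Player 2 plays C (best of 3, 7, 3); Player 1 gets 7.
Maximizing over 6, 8, 7, Player 1 chooses M. Subgame-perfect outcome: (M, R) with payoffs (8, 7).
Under simultaneous play:
Player 1's best replies: L→T; C→B; R→B.
Player 2's best replies: T→R; M→R; B→C.
The unique mutual best reply is (B, C), giving (7, 7).
Sequential outcome (M, R) differs from the Nash profile (B, C).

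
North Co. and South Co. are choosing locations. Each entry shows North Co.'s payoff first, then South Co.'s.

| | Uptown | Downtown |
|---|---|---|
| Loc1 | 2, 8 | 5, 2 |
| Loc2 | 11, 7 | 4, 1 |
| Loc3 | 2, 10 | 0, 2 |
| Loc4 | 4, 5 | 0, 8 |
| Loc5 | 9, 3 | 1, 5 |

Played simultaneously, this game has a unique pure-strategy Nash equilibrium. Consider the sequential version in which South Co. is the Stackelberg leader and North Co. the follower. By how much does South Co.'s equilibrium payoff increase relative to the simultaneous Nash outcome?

Solve by backward induction (South Co. leads).
- Uptown → North Co. plays Loc2 (best of 2, 11, 2, 4, 9); South Co. gets 7.
- Downtown → North Co. plays Loc1 (best of 5, 4, 0, 0, 1); South Co. gets 2.
Among 7, 2, the best is 7 at Uptown. Subgame-perfect outcome: (Loc2, Uptown) with payoffs (11, 7).
Under simultaneous play:
North Co.'s best replies: Uptown→Loc2; Downtown→Loc1.
South Co.'s best replies: Loc1→Uptown; Loc2→Uptown; Loc3→Uptown; Loc4→Downtown; Loc5→Downtown.
The unique mutual best reply is (Loc2, Uptown), giving (11, 7).
South Co.'s commitment gain: 7 − 7 = 0.

0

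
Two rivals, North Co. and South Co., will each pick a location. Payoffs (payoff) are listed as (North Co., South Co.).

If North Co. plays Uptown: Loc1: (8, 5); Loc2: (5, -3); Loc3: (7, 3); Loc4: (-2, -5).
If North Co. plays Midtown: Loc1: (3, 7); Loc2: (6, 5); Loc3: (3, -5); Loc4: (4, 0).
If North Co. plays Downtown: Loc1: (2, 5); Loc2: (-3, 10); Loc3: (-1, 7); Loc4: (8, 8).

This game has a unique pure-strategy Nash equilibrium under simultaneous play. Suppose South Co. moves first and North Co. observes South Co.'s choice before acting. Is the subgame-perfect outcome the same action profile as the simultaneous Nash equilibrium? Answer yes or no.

Solve by backward induction (South Co. leads).
- Loc1 → North Co. plays Uptown (best of 8, 3, 2); South Co. gets 5.
- Loc2 → North Co. plays Midtown (best of 5, 6, -3); South Co. gets 5.
- Loc3 → North Co. plays Uptown (best of 7, 3, -1); South Co. gets 3.
- Loc4 → North Co. plays Downtown (best of -2, 4, 8); South Co. gets 8.
South Co.'s induced payoffs are 5, 5, 3, 8, so South Co. commits to Loc4. Subgame-perfect outcome: (Downtown, Loc4) with payoffs (8, 8).
For the simultaneous game, intersect best replies.
North Co.'s best replies: Loc1→Uptown; Loc2→Midtown; Loc3→Uptown; Loc4→Downtown.
South Co.'s best replies: Uptown→Loc1; Midtown→Loc1; Downtown→Loc2.
Only (Uptown, Loc1) has each player best-responding; Nash payoffs (8, 5).
Sequential outcome (Downtown, Loc4) differs from the Nash profile (Uptown, Loc1).

no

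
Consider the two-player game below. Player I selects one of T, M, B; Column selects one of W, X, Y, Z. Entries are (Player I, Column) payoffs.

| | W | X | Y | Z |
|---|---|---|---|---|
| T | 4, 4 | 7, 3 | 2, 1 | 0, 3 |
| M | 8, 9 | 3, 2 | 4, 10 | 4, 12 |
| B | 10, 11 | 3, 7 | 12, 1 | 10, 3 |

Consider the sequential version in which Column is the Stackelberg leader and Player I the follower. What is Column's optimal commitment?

W

Solve by backward induction (Column leads).
- W: Player I compares 4, 8, 10 and picks B; Column would get 11.
- X: Player I compares 7, 3, 3 and picks T; Column would get 3.
- Y: Player I compares 2, 4, 12 and picks B; Column would get 1.
- Z: Player I compares 0, 4, 10 and picks B; Column would get 3.
Column's induced payoffs are 11, 3, 1, 3, so Column commits to W. Subgame-perfect outcome: (B, W) with payoffs (10, 11).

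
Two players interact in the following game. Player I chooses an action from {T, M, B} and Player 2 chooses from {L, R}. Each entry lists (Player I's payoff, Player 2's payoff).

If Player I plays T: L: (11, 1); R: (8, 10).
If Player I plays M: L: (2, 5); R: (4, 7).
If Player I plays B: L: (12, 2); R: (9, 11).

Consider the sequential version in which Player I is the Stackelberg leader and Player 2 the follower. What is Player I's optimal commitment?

B

Work backward from Player 2's decision.
- T: Player 2 compares 1, 10 and picks R; Player I would get 8.
- M: Player 2 compares 5, 7 and picks R; Player I would get 4.
- B: Player 2 compares 2, 11 and picks R; Player I would get 9.
Among 8, 4, 9, the best is 9 at B. Subgame-perfect outcome: (B, R) with payoffs (9, 11).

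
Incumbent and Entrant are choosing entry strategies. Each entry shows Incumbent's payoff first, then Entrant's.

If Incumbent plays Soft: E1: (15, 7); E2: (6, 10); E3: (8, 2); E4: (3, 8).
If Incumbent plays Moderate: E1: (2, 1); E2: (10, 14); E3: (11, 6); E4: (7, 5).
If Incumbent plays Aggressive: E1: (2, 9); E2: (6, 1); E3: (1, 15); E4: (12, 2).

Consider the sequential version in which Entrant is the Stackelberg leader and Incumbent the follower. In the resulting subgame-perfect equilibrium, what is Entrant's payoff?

14

Work backward from Incumbent's decision.
- E1: BR = Soft, leader payoff 7.
- E2: BR = Moderate, leader payoff 14.
- E3: BR = Moderate, leader payoff 6.
- E4: BR = Aggressive, leader payoff 2.
Entrant's induced payoffs are 7, 14, 6, 2, so Entrant commits to E2. Subgame-perfect outcome: (Moderate, E2) with payoffs (10, 14).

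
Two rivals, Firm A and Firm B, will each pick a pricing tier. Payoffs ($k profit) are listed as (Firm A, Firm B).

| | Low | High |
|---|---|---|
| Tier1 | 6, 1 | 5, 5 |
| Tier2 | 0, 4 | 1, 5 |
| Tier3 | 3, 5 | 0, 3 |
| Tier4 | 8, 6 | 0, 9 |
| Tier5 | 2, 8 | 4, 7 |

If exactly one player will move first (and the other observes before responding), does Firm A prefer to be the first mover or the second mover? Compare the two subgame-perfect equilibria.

If Firm A leads: Firm B's best replies are Tier1→High, Tier2→High, Tier3→Low, Tier4→High, Tier5→Low; Firm A's induced payoffs 5, 1, 3, 0, 2; outcome (Tier1, High), payoffs (5, 5).
If Firm B leads: Firm A's best replies are Low→Tier4, High→Tier1; Firm B's induced payoffs 6, 5; outcome (Tier4, Low), payoffs (8, 6).
Firm A gets 5 moving first and 8 moving second, so Firm A prefers to move second.

second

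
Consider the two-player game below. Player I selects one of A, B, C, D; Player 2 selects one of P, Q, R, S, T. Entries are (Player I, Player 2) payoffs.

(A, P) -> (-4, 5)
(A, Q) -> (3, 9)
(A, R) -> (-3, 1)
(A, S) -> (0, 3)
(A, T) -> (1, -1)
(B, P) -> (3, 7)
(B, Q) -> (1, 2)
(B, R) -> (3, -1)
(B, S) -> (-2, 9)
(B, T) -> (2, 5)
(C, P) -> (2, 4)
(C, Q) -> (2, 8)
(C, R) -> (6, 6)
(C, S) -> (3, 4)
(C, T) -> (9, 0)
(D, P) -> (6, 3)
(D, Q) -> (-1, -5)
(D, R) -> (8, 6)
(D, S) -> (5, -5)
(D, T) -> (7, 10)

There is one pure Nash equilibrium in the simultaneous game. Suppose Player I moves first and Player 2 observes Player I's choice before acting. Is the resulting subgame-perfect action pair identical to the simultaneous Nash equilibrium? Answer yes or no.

no

Work backward from Player 2's decision.
- A → Player 2 plays Q (best of 5, 9, 1, 3, -1); Player I gets 3.
- B → Player 2 plays S (best of 7, 2, -1, 9, 5); Player I gets -2.
- C → Player 2 plays Q (best of 4, 8, 6, 4, 0); Player I gets 2.
- D → Player 2 plays T (best of 3, -5, 6, -5, 10); Player I gets 7.
Player I's induced payoffs are 3, -2, 2, 7, so Player I commits to D. Subgame-perfect outcome: (D, T) with payoffs (7, 10).
Under simultaneous play:
Player I's best replies: P→D; Q→A; R→D; S→D; T→C.
Player 2's best replies: A→Q; B→S; C→Q; D→T.
The unique mutual best reply is (A, Q), giving (3, 9).
Sequential outcome (D, T) differs from the Nash profile (A, Q).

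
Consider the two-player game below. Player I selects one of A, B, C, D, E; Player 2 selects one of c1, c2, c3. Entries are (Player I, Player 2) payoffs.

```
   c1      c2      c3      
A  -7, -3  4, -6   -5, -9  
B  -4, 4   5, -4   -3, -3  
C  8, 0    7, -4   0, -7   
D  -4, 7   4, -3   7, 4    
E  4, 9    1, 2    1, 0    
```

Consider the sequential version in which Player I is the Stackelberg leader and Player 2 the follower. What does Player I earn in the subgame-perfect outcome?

Player 2 best-responds to each possible Player I move:
- A → Player 2 plays c1 (best of -3, -6, -9); Player I gets -7.
- B → Player 2 plays c1 (best of 4, -4, -3); Player I gets -4.
- C → Player 2 plays c1 (best of 0, -4, -7); Player I gets 8.
- D → Player 2 plays c1 (best of 7, -3, 4); Player I gets -4.
- E → Player 2 plays c1 (best of 9, 2, 0); Player I gets 4.
Player I's induced payoffs are -7, -4, 8, -4, 4, so Player I commits to C. Subgame-perfect outcome: (C, c1) with payoffs (8, 0).

8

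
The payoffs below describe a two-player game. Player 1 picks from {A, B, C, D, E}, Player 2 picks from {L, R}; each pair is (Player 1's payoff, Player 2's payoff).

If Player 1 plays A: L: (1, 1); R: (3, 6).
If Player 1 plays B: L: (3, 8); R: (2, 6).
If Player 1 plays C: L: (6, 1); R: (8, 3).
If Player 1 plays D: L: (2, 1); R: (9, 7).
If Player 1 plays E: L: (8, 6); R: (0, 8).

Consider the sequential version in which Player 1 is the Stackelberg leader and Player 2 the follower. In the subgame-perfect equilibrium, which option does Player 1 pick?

Work backward from Player 2's decision.
- A → Player 2 plays R (best of 1, 6); Player 1 gets 3.
- B → Player 2 plays L (best of 8, 6); Player 1 gets 3.
- C → Player 2 plays R (best of 1, 3); Player 1 gets 8.
- D → Player 2 plays R (best of 1, 7); Player 1 gets 9.
- E → Player 2 plays R (best of 6, 8); Player 1 gets 0.
Maximizing over 3, 3, 8, 9, 0, Player 1 chooses D. Subgame-perfect outcome: (D, R) with payoffs (9, 7).

D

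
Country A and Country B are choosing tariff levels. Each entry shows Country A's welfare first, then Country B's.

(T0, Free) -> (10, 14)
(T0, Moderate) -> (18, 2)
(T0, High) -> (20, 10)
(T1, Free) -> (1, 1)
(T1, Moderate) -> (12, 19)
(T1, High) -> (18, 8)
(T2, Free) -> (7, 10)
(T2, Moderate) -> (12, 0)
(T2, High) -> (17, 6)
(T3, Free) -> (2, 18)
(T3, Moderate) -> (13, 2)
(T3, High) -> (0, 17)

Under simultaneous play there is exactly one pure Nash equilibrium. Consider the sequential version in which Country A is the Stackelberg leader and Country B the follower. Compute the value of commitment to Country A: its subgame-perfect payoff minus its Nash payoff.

2

Work backward from Country B's decision.
- T0: BR = Free, leader payoff 10.
- T1: BR = Moderate, leader payoff 12.
- T2: BR = Free, leader payoff 7.
- T3: BR = Free, leader payoff 2.
Country A's induced payoffs are 10, 12, 7, 2, so Country A commits to T1. Subgame-perfect outcome: (T1, Moderate) with payoffs (12, 19).
Now find the simultaneous Nash equilibrium.
Country A's best replies: Free→T0; Moderate→T0; High→T0.
Country B's best replies: T0→Free; T1→Moderate; T2→Free; T3→Free.
The unique mutual best reply is (T0, Free), giving (10, 14).
Country A's commitment gain: 12 − 10 = 2.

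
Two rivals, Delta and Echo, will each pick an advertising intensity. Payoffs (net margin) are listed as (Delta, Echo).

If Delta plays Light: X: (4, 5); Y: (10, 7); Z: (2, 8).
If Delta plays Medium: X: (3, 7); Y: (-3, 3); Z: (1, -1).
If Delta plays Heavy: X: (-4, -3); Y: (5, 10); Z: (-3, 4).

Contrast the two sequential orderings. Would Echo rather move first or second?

If Delta leads: Echo's best replies are Light→Z, Medium→X, Heavy→Y; Delta's induced payoffs 2, 3, 5; outcome (Heavy, Y), payoffs (5, 10).
If Echo leads: Delta's best replies are X→Light, Y→Light, Z→Light; Echo's induced payoffs 5, 7, 8; outcome (Light, Z), payoffs (2, 8).
Echo gets 8 moving first and 10 moving second, so Echo prefers to move second.

second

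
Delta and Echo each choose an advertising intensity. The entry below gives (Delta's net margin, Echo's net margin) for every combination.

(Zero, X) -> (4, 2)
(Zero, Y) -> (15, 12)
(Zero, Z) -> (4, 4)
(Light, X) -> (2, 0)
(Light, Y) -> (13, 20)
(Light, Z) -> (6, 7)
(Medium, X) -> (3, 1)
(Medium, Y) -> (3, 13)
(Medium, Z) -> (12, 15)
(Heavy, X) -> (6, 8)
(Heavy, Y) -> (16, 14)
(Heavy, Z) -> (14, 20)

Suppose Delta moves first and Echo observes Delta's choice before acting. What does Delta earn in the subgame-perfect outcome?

Backward induction with Delta moving first.
- Zero: Echo compares 2, 12, 4 and picks Y; Delta would get 15.
- Light: Echo compares 0, 20, 7 and picks Y; Delta would get 13.
- Medium: Echo compares 1, 13, 15 and picks Z; Delta would get 12.
- Heavy: Echo compares 8, 14, 20 and picks Z; Delta would get 14.
Among 15, 13, 12, 14, the best is 15 at Zero. Subgame-perfect outcome: (Zero, Y) with payoffs (15, 12).

15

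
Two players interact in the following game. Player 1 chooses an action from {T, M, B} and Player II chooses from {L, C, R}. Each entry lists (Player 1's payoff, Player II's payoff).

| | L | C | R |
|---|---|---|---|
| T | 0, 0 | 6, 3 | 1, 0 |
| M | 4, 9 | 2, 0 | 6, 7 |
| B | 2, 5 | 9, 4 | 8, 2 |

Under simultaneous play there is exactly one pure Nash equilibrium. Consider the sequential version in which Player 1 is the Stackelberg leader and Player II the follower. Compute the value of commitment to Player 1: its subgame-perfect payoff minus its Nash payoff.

2

Solve by backward induction (Player 1 leads).
- T: BR = C, leader payoff 6.
- M: BR = L, leader payoff 4.
- B: BR = L, leader payoff 2.
Among 6, 4, 2, the best is 6 at T. Subgame-perfect outcome: (T, C) with payoffs (6, 3).
Under simultaneous play:
Player 1's best replies: L→M; C→B; R→B.
Player II's best replies: T→C; M→L; B→L.
The unique mutual best reply is (M, L), giving (4, 9).
Player 1's commitment gain: 6 − 4 = 2.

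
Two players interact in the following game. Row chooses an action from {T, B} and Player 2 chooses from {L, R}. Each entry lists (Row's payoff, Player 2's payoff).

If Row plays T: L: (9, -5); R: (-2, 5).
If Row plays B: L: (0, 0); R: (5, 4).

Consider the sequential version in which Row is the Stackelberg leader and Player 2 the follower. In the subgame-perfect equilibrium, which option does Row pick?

B

Work backward from Player 2's decision.
- T: Player 2 compares -5, 5 and picks R; Row would get -2.
- B: Player 2 compares 0, 4 and picks R; Row would get 5.
Among -2, 5, the best is 5 at B. Subgame-perfect outcome: (B, R) with payoffs (5, 4).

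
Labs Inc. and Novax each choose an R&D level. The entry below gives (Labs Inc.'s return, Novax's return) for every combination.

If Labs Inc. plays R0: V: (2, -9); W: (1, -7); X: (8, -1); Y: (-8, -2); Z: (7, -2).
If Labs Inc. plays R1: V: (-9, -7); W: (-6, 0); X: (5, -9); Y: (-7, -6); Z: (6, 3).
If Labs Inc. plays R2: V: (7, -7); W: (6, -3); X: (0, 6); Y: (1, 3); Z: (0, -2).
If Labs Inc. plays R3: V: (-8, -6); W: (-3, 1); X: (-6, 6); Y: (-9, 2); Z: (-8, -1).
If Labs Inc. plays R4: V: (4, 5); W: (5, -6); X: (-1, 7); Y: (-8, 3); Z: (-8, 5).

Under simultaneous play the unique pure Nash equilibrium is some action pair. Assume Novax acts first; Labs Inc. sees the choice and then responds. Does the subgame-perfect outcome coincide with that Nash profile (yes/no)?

no

Backward induction with Novax moving first.
- V → Labs Inc. plays R2 (best of 2, -9, 7, -8, 4); Novax gets -7.
- W → Labs Inc. plays R2 (best of 1, -6, 6, -3, 5); Novax gets -3.
- X → Labs Inc. plays R0 (best of 8, 5, 0, -6, -1); Novax gets -1.
- Y → Labs Inc. plays R2 (best of -8, -7, 1, -9, -8); Novax gets 3.
- Z → Labs Inc. plays R0 (best of 7, 6, 0, -8, -8); Novax gets -2.
Among -7, -3, -1, 3, -2, the best is 3 at Y. Subgame-perfect outcome: (R2, Y) with payoffs (1, 3).
For the simultaneous game, intersect best replies.
Labs Inc.'s best replies: V→R2; W→R2; X→R0; Y→R2; Z→R0.
Novax's best replies: R0→X; R1→Z; R2→X; R3→X; R4→X.
The unique mutual best reply is (R0, X), giving (8, -1).
Sequential outcome (R2, Y) differs from the Nash profile (R0, X).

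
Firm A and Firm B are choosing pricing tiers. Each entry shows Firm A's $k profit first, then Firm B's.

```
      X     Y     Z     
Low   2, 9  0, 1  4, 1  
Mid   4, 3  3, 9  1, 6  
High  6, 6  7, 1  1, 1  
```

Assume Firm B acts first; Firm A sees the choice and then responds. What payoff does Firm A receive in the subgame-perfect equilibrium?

6

Solve by backward induction (Firm B leads).
- X → Firm A plays High (best of 2, 4, 6); Firm B gets 6.
- Y → Firm A plays High (best of 0, 3, 7); Firm B gets 1.
- Z → Firm A plays Low (best of 4, 1, 1); Firm B gets 1.
Among 6, 1, 1, the best is 6 at X. Subgame-perfect outcome: (High, X) with payoffs (6, 6).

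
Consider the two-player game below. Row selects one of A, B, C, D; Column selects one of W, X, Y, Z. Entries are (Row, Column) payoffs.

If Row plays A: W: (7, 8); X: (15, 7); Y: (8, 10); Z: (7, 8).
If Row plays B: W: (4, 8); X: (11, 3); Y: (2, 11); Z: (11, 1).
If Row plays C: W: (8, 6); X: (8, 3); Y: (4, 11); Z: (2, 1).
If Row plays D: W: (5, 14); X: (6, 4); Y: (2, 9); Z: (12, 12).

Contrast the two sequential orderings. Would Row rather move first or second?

second

If Row leads: Column's best replies are A→Y, B→Y, C→Y, D→W; Row's induced payoffs 8, 2, 4, 5; outcome (A, Y), payoffs (8, 10).
If Column leads: Row's best replies are W→C, X→A, Y→A, Z→D; Column's induced payoffs 6, 7, 10, 12; outcome (D, Z), payoffs (12, 12).
Row gets 8 moving first and 12 moving second, so Row prefers to move second.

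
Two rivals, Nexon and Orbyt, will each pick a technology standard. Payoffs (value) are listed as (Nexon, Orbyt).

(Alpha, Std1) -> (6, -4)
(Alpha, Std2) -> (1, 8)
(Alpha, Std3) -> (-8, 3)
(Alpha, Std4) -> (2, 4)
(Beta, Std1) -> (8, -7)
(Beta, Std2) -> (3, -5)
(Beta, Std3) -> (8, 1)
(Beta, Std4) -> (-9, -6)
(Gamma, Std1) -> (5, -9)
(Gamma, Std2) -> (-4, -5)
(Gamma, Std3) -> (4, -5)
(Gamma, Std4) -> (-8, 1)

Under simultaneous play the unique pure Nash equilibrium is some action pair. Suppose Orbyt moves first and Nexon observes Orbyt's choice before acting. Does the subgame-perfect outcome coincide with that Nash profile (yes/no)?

Nexon best-responds to each possible Orbyt move:
- Std1: BR = Beta, leader payoff -7.
- Std2: BR = Beta, leader payoff -5.
- Std3: BR = Beta, leader payoff 1.
- Std4: BR = Alpha, leader payoff 4.
Maximizing over -7, -5, 1, 4, Orbyt chooses Std4. Subgame-perfect outcome: (Alpha, Std4) with payoffs (2, 4).
For the simultaneous game, intersect best replies.
Nexon's best replies: Std1→Beta; Std2→Beta; Std3→Beta; Std4→Alpha.
Orbyt's best replies: Alpha→Std2; Beta→Std3; Gamma→Std4.
Only (Beta, Std3) has each player best-responding; Nash payoffs (8, 1).
Sequential outcome (Alpha, Std4) differs from the Nash profile (Beta, Std3).

no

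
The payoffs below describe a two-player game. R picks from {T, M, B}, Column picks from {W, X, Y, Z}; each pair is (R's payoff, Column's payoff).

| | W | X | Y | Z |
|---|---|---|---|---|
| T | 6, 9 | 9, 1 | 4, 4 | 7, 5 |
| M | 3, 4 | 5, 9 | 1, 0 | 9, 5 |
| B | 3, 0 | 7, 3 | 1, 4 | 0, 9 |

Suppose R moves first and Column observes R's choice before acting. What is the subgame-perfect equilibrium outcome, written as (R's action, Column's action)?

Backward induction with R moving first.
- T → Column plays W (best of 9, 1, 4, 5); R gets 6.
- M → Column plays X (best of 4, 9, 0, 5); R gets 5.
- B → Column plays Z (best of 0, 3, 4, 9); R gets 0.
Maximizing over 6, 5, 0, R chooses T. Subgame-perfect outcome: (T, W) with payoffs (6, 9).

(T, W)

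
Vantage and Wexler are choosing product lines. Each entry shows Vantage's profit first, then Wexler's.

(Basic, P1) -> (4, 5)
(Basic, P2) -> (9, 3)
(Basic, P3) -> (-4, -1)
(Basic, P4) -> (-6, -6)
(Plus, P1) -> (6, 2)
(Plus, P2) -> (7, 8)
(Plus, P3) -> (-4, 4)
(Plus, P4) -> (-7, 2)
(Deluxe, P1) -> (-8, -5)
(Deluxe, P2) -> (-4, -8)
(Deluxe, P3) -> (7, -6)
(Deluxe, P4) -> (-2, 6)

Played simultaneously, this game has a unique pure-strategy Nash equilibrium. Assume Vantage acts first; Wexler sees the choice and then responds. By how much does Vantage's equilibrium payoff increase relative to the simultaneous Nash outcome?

Solve by backward induction (Vantage leads).
- Basic: BR = P1, leader payoff 4.
- Plus: BR = P2, leader payoff 7.
- Deluxe: BR = P4, leader payoff -2.
Vantage's induced payoffs are 4, 7, -2, so Vantage commits to Plus. Subgame-perfect outcome: (Plus, P2) with payoffs (7, 8).
Under simultaneous play:
Vantage's best replies: P1→Plus; P2→Basic; P3→Deluxe; P4→Deluxe.
Wexler's best replies: Basic→P1; Plus→P2; Deluxe→P4.
Only (Deluxe, P4) has each player best-responding; Nash payoffs (-2, 6).
Vantage's commitment gain: 7 − -2 = 9.

9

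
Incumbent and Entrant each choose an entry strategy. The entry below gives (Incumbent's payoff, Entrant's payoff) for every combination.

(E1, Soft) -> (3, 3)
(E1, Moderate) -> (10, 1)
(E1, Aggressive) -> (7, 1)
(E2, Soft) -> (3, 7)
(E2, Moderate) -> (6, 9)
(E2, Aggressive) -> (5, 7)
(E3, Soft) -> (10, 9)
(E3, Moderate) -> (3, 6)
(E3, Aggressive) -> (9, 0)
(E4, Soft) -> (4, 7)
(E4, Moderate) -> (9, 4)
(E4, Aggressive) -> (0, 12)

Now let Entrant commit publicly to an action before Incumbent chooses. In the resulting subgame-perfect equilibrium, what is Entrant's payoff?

Work backward from Incumbent's decision.
- Soft: Incumbent compares 3, 3, 10, 4 and picks E3; Entrant would get 9.
- Moderate: Incumbent compares 10, 6, 3, 9 and picks E1; Entrant would get 1.
- Aggressive: Incumbent compares 7, 5, 9, 0 and picks E3; Entrant would get 0.
Maximizing over 9, 1, 0, Entrant chooses Soft. Subgame-perfect outcome: (E3, Soft) with payoffs (10, 9).

9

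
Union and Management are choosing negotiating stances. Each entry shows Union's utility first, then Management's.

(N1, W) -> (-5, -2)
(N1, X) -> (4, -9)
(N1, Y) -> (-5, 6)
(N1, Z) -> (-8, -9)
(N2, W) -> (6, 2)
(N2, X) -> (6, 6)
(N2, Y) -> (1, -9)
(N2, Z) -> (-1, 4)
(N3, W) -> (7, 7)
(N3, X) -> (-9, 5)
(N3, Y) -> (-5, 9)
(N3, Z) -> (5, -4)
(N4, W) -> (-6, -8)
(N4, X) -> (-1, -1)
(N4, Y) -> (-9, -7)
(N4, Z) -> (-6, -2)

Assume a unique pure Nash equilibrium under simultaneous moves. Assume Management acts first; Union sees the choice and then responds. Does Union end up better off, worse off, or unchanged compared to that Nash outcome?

Solve by backward induction (Management leads).
- W: Union compares -5, 6, 7, -6 and picks N3; Management would get 7.
- X: Union compares 4, 6, -9, -1 and picks N2; Management would get 6.
- Y: Union compares -5, 1, -5, -9 and picks N2; Management would get -9.
- Z: Union compares -8, -1, 5, -6 and picks N3; Management would get -4.
Maximizing over 7, 6, -9, -4, Management chooses W. Subgame-perfect outcome: (N3, W) with payoffs (7, 7).
Under simultaneous play:
Union's best replies: W→N3; X→N2; Y→N2; Z→N3.
Management's best replies: N1→Y; N2→X; N3→Y; N4→X.
The unique mutual best reply is (N2, X), giving (6, 6).
Union earns 7 sequentially versus 6 at the Nash outcome: better off.

better off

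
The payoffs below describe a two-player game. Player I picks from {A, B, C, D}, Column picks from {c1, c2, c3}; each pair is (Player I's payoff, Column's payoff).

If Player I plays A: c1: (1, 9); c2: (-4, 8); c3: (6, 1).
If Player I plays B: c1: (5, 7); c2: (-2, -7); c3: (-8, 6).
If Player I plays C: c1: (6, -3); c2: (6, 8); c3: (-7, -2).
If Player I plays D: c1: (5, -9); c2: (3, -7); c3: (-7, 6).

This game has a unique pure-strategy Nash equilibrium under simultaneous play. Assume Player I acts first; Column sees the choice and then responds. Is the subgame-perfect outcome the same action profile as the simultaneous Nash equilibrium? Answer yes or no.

yes

Column best-responds to each possible Player I move:
- A: Column compares 9, 8, 1 and picks c1; Player I would get 1.
- B: Column compares 7, -7, 6 and picks c1; Player I would get 5.
- C: Column compares -3, 8, -2 and picks c2; Player I would get 6.
- D: Column compares -9, -7, 6 and picks c3; Player I would get -7.
Maximizing over 1, 5, 6, -7, Player I chooses C. Subgame-perfect outcome: (C, c2) with payoffs (6, 8).
For the simultaneous game, intersect best replies.
Player I's best replies: c1→C; c2→C; c3→A.
Column's best replies: A→c1; B→c1; C→c2; D→c3.
Only (C, c2) has each player best-responding; Nash payoffs (6, 8).
Sequential outcome (C, c2) coincides with the Nash profile (C, c2).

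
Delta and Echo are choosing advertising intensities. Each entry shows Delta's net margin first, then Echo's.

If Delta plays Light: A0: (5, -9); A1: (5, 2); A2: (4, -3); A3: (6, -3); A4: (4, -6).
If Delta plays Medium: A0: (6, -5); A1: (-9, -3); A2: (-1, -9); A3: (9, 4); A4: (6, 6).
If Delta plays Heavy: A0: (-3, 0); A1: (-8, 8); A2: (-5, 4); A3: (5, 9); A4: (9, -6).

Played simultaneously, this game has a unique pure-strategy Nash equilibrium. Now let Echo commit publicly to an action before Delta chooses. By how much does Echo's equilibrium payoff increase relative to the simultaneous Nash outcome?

2

Backward induction with Echo moving first.
- A0: Delta compares 5, 6, -3 and picks Medium; Echo would get -5.
- A1: Delta compares 5, -9, -8 and picks Light; Echo would get 2.
- A2: Delta compares 4, -1, -5 and picks Light; Echo would get -3.
- A3: Delta compares 6, 9, 5 and picks Medium; Echo would get 4.
- A4: Delta compares 4, 6, 9 and picks Heavy; Echo would get -6.
Echo's induced payoffs are -5, 2, -3, 4, -6, so Echo commits to A3. Subgame-perfect outcome: (Medium, A3) with payoffs (9, 4).
Under simultaneous play:
Delta's best replies: A0→Medium; A1→Light; A2→Light; A3→Medium; A4→Heavy.
Echo's best replies: Light→A1; Medium→A4; Heavy→A3.
Only (Light, A1) has each player best-responding; Nash payoffs (5, 2).
Echo's commitment gain: 4 − 2 = 2.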